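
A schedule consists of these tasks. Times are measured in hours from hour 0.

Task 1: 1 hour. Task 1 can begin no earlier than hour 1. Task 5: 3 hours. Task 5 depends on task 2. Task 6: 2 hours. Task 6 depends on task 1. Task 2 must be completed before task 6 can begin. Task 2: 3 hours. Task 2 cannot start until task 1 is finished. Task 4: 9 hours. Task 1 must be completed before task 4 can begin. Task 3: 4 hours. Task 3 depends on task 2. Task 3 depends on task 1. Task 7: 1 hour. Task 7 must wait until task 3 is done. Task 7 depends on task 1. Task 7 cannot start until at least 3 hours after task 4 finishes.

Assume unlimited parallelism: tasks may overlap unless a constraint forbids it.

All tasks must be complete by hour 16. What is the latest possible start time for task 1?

2

To finish by hour 16, task 7 (duration 1) must start no later than hour 15.
Task 3 feeds into task 7 (must start by hour 15); so task 3 must finish by hour 15 and therefore start by hour 11.
To finish by hour 16, task 5 (duration 3) must start no later than hour 13.
Task 6 must finish by hour 16; it takes 2 hours, so it must start by 16 − 2 = hour 14.
Task 2 has several dependents: task 3 (must start by hour 11); task 5 (must start by hour 13); task 6 (must start by hour 14). The earliest of those limits is hour 11, so task 2 must start by 11 − 3 = hour 8.
Since task 7 (must start by hour 15, minus 3-hour gap → hour 12) depends on it, task 4 must finish by hour 12. Backing off its 9-hour duration gives a latest start of hour 3.
For task 1: task 2 (must start by hour 8); task 3 (must start by hour 11); task 4 (must start by hour 3); task 6 (must start by hour 14); task 7 (must start by hour 15). The most restrictive is hour 3; with a 1-hour duration, task 1 must start by hour 2.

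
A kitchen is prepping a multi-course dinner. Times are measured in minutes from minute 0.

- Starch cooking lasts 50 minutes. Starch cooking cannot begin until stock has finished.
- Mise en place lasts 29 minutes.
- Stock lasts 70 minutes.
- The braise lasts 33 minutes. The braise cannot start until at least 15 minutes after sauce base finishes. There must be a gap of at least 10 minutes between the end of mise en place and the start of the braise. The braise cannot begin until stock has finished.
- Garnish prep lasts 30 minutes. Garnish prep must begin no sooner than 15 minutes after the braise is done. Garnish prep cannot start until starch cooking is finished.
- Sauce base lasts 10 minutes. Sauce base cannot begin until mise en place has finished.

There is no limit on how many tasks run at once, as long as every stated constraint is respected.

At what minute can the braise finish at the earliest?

103

Nothing blocks stock, so it runs from minute 0 to minute 70.
Mise en place can start immediately at minute 0; it finishes at minute 29.
After mise en place (finishes minute 29), sauce base can start at minute 29 and finishes at minute 39.
For the braise: sauce base (finishes minute 39, plus 15-minute gap → minute 54); mise en place (finishes minute 29, plus 10-minute gap → minute 39); stock (finishes minute 70). Taking the maximum gives a start of minute 70, and it finishes at 70 + 33 = minute 103.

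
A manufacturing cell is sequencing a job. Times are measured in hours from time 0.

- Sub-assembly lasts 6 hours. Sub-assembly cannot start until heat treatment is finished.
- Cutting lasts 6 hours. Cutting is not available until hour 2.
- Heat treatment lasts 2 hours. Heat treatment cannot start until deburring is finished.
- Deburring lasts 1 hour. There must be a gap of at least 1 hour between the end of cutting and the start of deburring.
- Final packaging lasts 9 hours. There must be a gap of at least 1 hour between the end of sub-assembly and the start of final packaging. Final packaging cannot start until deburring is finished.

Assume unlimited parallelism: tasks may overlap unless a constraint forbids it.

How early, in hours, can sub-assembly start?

12

Cutting waits on its own release at hour 2, so it starts at hour 2 and finishes at 2 + 6 = hour 8.
Deburring waits on cutting (finishes hour 8, plus 1-hour gap → hour 9), so it starts at hour 9 and finishes at 9 + 1 = hour 10.
After deburring (finishes hour 10), heat treatment can start at hour 10 and finishes at hour 12.
Sub-assembly waits on heat treatment (finishes hour 12), so the earliest it can start is hour 12.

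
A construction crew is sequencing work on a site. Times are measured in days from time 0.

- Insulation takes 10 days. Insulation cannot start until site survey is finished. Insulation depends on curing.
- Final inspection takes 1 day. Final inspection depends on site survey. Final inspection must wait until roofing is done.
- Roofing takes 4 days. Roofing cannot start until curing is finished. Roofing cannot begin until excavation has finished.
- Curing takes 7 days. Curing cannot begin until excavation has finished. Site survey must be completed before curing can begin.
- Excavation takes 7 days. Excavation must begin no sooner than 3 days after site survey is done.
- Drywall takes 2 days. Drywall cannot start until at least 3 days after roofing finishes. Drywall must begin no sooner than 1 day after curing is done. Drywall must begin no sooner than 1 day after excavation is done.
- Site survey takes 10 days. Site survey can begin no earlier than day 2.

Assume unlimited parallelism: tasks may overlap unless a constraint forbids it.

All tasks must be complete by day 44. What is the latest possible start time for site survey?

7

Nothing follows drywall; the deadline of day 44 is its only limit. It must start by 44 − 2 = day 42.
Nothing follows final inspection; the deadline of day 44 is its only limit. It must start by 44 − 1 = day 43.
Roofing feeds drywall (must start by day 42, minus 3-day gap → day 39); final inspection (must start by day 43). Taking the minimum, roofing must finish by day 39 and start by 39 − 4 = day 35.
Insulation must finish by day 44; it takes 10 days, so it must start by 44 − 10 = day 34.
Curing must finish in time for roofing (must start by day 35); insulation (must start by day 34); drywall (must start by day 42, minus 1-day gap → day 41). The tightest is day 34, so curing must start by 34 − 7 = day 27.
For excavation: curing (must start by day 27); roofing (must start by day 35); drywall (must start by day 42, minus 1-day gap → day 41). The most restrictive is day 27; with a 7-day duration, excavation must start by day 20.
For site survey: excavation (must start by day 20, minus 3-day gap → day 17); curing (must start by day 27); insulation (must start by day 34); final inspection (must start by day 43). The most restrictive is day 17; with a 10-day duration, site survey must start by day 7.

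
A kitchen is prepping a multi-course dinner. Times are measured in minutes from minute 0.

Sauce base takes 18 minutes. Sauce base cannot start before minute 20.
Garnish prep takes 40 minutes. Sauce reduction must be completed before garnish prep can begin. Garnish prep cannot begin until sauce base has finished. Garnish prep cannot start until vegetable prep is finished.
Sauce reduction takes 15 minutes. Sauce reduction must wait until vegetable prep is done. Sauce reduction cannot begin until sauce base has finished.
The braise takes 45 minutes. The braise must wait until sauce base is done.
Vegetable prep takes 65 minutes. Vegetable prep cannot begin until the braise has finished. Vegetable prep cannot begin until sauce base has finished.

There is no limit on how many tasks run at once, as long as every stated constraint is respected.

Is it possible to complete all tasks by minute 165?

Sauce base cannot begin until its own release at minute 20. It runs from minute 20 to 20 + 18 = minute 38.
The braise cannot begin until sauce base (finishes minute 38). It runs from minute 38 to 38 + 45 = minute 83.
Vegetable prep has to wait for the braise (finishes minute 83); sauce base (finishes minute 38). The latest of these is minute 83, so vegetable prep runs minute 83 to 83 + 65 = minute 148.
Sauce reduction needs all of vegetable prep (finishes minute 148); sauce base (finishes minute 38). That puts its earliest start at minute 148; it finishes at 148 + 15 = minute 163.
Garnish prep has to wait for sauce reduction (finishes minute 163); sauce base (finishes minute 38); vegetable prep (finishes minute 148). The latest of these is minute 163, so garnish prep runs minute 163 to 163 + 40 = minute 203.
The earliest everything can be done is minute 203, which is after the deadline of 165, so it is not possible.

No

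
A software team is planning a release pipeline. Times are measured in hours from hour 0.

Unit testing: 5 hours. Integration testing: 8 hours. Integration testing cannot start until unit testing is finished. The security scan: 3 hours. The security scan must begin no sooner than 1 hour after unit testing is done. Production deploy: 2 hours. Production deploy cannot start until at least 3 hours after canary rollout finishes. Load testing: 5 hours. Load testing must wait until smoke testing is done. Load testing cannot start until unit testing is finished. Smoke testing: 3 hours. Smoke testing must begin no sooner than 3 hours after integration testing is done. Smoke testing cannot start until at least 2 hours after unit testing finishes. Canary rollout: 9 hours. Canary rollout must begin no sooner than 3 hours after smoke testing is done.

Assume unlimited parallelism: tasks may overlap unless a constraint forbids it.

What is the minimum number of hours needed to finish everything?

Unit testing can start immediately at hour 0; it finishes at hour 5.
The security scan cannot begin until unit testing (finishes hour 5, plus 1-hour gap → hour 6). It runs from hour 6 to 6 + 3 = hour 9.
Integration testing cannot begin until unit testing (finishes hour 5). It runs from hour 5 to 5 + 8 = hour 13.
Smoke testing needs all of integration testing (finishes hour 13, plus 3-hour gap → hour 16); unit testing (finishes hour 5, plus 2-hour gap → hour 7). That puts its earliest start at hour 16; it finishes at 16 + 3 = hour 19.
For load testing: smoke testing (finishes hour 19); unit testing (finishes hour 5). Taking the maximum gives a start of hour 19, and it finishes at 19 + 5 = hour 24.
Canary rollout waits on smoke testing (finishes hour 19, plus 3-hour gap → hour 22), so it starts at hour 22 and finishes at 22 + 9 = hour 31.
Production deploy cannot begin until canary rollout (finishes hour 31, plus 3-hour gap → hour 34). It runs from hour 34 to 34 + 2 = hour 36.
All tasks are finished once the last one completes. Finish times: Unit testing at 5, Integration testing at 13, The security scan at 9, Smoke testing at 19, Canary rollout at 31, Load testing at 24, Production deploy at 36. The latest is hour 36.

36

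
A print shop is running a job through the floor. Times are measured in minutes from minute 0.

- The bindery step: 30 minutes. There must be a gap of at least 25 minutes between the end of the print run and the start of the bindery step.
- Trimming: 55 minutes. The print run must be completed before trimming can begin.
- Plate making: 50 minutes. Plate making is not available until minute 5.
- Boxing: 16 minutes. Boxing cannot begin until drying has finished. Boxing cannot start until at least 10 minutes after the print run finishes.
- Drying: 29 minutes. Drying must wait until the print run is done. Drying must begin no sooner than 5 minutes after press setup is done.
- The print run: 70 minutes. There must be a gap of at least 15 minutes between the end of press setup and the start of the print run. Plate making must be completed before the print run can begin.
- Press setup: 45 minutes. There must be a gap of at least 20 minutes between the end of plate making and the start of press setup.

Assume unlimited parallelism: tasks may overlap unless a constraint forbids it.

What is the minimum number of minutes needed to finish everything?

Plate making cannot begin until its own release at minute 5. It runs from minute 5 to 5 + 50 = minute 55.
Press setup cannot begin until plate making (finishes minute 55, plus 20-minute gap → minute 75). It runs from minute 75 to 75 + 45 = minute 120.
The print run needs all of press setup (finishes minute 120, plus 15-minute gap → minute 135); plate making (finishes minute 55). That puts its earliest start at minute 135; it finishes at 135 + 70 = minute 205.
The bindery step cannot begin until the print run (finishes minute 205, plus 25-minute gap → minute 230). It runs from minute 230 to 230 + 30 = minute 260.
Trimming cannot begin until the print run (finishes minute 205). It runs from minute 205 to 205 + 55 = minute 260.
Drying needs all of the print run (finishes minute 205); press setup (finishes minute 120, plus 5-minute gap → minute 125). That puts its earliest start at minute 205; it finishes at 205 + 29 = minute 234.
Boxing needs all of drying (finishes minute 234); the print run (finishes minute 205, plus 10-minute gap → minute 215). That puts its earliest start at minute 234; it finishes at 234 + 16 = minute 250.
All tasks are finished once the last one completes. Finish times: Plate making at 55, Press setup at 120, The print run at 205, Drying at 234, Trimming at 260, The bindery step at 260, Boxing at 250. The latest is minute 260.

260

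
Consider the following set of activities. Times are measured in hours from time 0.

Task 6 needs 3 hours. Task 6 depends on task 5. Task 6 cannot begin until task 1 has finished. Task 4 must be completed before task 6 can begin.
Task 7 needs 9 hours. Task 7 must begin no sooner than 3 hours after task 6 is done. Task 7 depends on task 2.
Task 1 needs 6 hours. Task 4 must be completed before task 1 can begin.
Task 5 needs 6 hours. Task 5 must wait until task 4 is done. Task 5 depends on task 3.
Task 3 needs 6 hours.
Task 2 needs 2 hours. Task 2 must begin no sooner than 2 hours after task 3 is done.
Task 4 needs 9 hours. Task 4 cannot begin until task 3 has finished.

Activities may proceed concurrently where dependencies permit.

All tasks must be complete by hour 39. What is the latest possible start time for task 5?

18

To finish by hour 39, task 7 (duration 9) must start no later than hour 30.
Since task 7 (must start by hour 30, minus 3-hour gap → hour 27) depends on it, task 6 must finish by hour 27. Backing off its 3-hour duration gives a latest start of hour 24.
Task 5 feeds into task 6 (must start by hour 24); so task 5 must finish by hour 24 and therefore start by hour 18.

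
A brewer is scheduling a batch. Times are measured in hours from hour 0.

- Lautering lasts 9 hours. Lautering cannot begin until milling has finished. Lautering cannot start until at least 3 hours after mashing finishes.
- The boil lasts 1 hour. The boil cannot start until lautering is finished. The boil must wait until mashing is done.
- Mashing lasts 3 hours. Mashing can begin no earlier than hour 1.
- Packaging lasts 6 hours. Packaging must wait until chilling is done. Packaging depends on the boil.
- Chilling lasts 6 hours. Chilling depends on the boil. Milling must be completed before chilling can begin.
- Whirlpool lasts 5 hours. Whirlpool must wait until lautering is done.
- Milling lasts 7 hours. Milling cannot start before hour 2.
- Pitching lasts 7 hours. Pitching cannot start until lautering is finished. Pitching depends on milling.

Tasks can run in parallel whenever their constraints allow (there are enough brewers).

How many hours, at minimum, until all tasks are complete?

31

Mashing cannot begin until its own release at hour 1. It runs from hour 1 to 1 + 3 = hour 4.
Milling waits on its own release at hour 2, so it starts at hour 2 and finishes at 2 + 7 = hour 9.
Lautering cannot start until milling (finishes hour 9); mashing (finishes hour 4, plus 3-hour gap → hour 7). The controlling bound is hour 9, so lautering finishes at 9 + 9 = hour 18.
Pitching has to wait for lautering (finishes hour 18); milling (finishes hour 9). The latest of these is hour 18, so pitching runs hour 18 to 18 + 7 = hour 25.
Whirlpool cannot begin until lautering (finishes hour 18). It runs from hour 18 to 18 + 5 = hour 23.
The boil needs all of lautering (finishes hour 18); mashing (finishes hour 4). That puts its earliest start at hour 18; it finishes at 18 + 1 = hour 19.
For chilling: the boil (finishes hour 19); milling (finishes hour 9). Taking the maximum gives a start of hour 19, and it finishes at 19 + 6 = hour 25.
For packaging: chilling (finishes hour 25); the boil (finishes hour 19). Taking the maximum gives a start of hour 25, and it finishes at 25 + 6 = hour 31.
All tasks are finished once the last one completes. Finish times: Milling at 9, Mashing at 4, Lautering at 18, The boil at 19, Whirlpool at 23, Chilling at 25, Pitching at 25, Packaging at 31. The latest is hour 31.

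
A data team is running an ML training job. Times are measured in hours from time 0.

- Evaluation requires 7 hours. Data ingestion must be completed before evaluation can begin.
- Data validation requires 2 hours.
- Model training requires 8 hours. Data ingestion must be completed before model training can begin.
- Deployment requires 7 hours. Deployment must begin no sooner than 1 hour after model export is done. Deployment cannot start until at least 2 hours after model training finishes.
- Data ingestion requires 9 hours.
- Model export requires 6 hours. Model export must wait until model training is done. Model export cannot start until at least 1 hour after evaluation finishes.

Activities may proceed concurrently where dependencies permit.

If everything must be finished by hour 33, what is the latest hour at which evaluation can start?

Deployment has no dependents, so it just needs to finish by hour 33. Starting by 33 − 7 = hour 26 achieves that.
Model export has to be done before deployment (must start by hour 26, minus 1-hour gap → hour 25). That means finishing by hour 25, i.e. starting by 25 − 6 = hour 19.
Since model export (must start by hour 19, minus 1-hour gap → hour 18) depends on it, evaluation must finish by hour 18. Backing off its 7-hour duration gives a latest start of hour 11.

11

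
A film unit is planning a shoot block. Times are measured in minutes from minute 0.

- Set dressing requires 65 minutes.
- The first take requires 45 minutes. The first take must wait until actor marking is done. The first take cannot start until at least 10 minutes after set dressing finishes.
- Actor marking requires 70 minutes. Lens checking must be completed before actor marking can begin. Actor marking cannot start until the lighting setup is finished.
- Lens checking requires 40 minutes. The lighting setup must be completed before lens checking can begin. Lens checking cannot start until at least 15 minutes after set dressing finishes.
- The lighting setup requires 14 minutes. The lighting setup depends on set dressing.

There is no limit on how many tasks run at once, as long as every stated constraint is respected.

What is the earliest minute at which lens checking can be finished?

120

Set dressing has no prerequisites, so it starts at minute 0 and finishes at minute 65.
The lighting setup waits on set dressing (finishes minute 65), so it starts at minute 65 and finishes at 65 + 14 = minute 79.
Lens checking cannot start until the lighting setup (finishes minute 79); set dressing (finishes minute 65, plus 15-minute gap → minute 80). The controlling bound is minute 80, so lens checking finishes at 80 + 40 = minute 120.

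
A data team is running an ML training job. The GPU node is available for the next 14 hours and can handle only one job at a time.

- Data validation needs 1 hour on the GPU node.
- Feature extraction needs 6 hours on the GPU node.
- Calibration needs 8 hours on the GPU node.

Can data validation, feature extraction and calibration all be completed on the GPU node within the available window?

No

Running back to back, the jobs need 1 + 6 + 8 = 15 hours on the GPU node.
Since 15 > 14, they cannot all fit.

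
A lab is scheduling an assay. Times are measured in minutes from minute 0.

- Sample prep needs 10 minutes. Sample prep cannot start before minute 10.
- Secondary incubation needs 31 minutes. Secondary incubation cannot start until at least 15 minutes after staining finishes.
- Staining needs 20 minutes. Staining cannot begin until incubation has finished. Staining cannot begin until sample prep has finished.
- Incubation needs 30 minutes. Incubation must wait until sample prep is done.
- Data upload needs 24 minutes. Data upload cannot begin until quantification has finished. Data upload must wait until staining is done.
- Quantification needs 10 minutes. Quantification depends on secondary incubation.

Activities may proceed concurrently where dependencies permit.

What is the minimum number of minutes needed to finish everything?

Sample prep cannot begin until its own release at minute 10. It runs from minute 10 to 10 + 10 = minute 20.
After sample prep (finishes minute 20), incubation can start at minute 20 and finishes at minute 50.
Staining cannot start until incubation (finishes minute 50); sample prep (finishes minute 20). The controlling bound is minute 50, so staining finishes at 50 + 20 = minute 70.
Secondary incubation waits on staining (finishes minute 70, plus 15-minute gap → minute 85), so it starts at minute 85 and finishes at 85 + 31 = minute 116.
Quantification cannot begin until secondary incubation (finishes minute 116). It runs from minute 116 to 116 + 10 = minute 126.
For data upload: quantification (finishes minute 126); staining (finishes minute 70). Taking the maximum gives a start of minute 126, and it finishes at 126 + 24 = minute 150.
All tasks are finished once the last one completes. Finish times: Sample prep at 20, Incubation at 50, Staining at 70, Secondary incubation at 116, Quantification at 126, Data upload at 150. The latest is minute 150.

150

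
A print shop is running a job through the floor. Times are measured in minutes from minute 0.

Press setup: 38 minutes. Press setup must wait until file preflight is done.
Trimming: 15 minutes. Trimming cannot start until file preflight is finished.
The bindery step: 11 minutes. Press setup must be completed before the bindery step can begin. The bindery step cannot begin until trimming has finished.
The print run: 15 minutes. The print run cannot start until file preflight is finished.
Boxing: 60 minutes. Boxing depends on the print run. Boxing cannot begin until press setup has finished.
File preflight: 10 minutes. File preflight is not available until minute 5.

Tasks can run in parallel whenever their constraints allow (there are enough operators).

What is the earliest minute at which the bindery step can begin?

53

File preflight waits on its own release at minute 5, so it starts at minute 5 and finishes at 5 + 10 = minute 15.
After file preflight (finishes minute 15), trimming can start at minute 15 and finishes at minute 30.
Press setup waits on file preflight (finishes minute 15), so it starts at minute 15 and finishes at 15 + 38 = minute 53.
The bindery step waits on press setup (finishes minute 53); trimming (finishes minute 30). The latest of these is minute 53, which is the earliest the bindery step can start.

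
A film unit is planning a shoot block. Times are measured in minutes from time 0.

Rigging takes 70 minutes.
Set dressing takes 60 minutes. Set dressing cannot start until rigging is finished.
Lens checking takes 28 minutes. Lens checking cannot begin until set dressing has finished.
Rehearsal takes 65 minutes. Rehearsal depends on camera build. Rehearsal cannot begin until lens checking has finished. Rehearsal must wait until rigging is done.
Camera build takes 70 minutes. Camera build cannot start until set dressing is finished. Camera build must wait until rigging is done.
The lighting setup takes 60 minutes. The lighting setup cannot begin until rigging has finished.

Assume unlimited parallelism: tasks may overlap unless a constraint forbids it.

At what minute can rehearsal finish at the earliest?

Rigging can start immediately at minute 0; it finishes at minute 70.
Set dressing cannot begin until rigging (finishes minute 70). It runs from minute 70 to 70 + 60 = minute 130.
Lens checking waits on set dressing (finishes minute 130), so it starts at minute 130 and finishes at 130 + 28 = minute 158.
Camera build has to wait for set dressing (finishes minute 130); rigging (finishes minute 70). The latest of these is minute 130, so camera build runs minute 130 to 130 + 70 = minute 200.
Rehearsal cannot start until camera build (finishes minute 200); lens checking (finishes minute 158); rigging (finishes minute 70). The controlling bound is minute 200, so rehearsal finishes at 200 + 65 = minute 265.

265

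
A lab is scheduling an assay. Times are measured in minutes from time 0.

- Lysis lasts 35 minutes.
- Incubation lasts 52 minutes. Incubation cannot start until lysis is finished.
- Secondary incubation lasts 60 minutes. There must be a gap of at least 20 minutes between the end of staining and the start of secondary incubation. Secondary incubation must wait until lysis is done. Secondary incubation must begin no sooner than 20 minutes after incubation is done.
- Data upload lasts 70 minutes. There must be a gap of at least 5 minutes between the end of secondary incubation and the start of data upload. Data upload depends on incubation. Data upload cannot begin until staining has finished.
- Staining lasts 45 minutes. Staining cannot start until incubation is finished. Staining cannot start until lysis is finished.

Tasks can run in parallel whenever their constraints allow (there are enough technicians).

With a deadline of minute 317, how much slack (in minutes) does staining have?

Lysis can start immediately at minute 0; it finishes at minute 35.
After lysis (finishes minute 35), incubation can start at minute 35 and finishes at minute 87.
Staining has to wait for incubation (finishes minute 87); lysis (finishes minute 35). The latest of these is minute 87, so staining runs minute 87 to 87 + 45 = minute 132.

Working backward from the deadline:
Data upload must finish by minute 317; it takes 70 minutes, so it must start by 317 − 70 = minute 247.
Since data upload (must start by minute 247, minus 5-minute gap → minute 242) depends on it, secondary incubation must finish by minute 242. Backing off its 60-minute duration gives a latest start of minute 182.
Staining has several dependents: secondary incubation (must start by minute 182, minus 20-minute gap → minute 162); data upload (must start by minute 247). The earliest of those limits is minute 162, so staining must start by 162 − 45 = minute 117.
So staining can start as early as minute 87 and as late as minute 117, giving 117 − 87 = 30 minutes of slack.

30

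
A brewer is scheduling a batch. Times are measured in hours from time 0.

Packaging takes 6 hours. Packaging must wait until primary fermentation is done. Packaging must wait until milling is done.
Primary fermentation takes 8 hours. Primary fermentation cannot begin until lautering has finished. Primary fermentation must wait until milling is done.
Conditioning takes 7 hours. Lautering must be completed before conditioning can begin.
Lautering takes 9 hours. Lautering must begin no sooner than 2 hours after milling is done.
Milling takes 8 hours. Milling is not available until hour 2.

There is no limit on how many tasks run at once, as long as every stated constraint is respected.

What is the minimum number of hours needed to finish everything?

35

Milling waits on its own release at hour 2, so it starts at hour 2 and finishes at 2 + 8 = hour 10.
Lautering cannot begin until milling (finishes hour 10, plus 2-hour gap → hour 12). It runs from hour 12 to 12 + 9 = hour 21.
Conditioning cannot begin until lautering (finishes hour 21). It runs from hour 21 to 21 + 7 = hour 28.
Primary fermentation needs all of lautering (finishes hour 21); milling (finishes hour 10). That puts its earliest start at hour 21; it finishes at 21 + 8 = hour 29.
Packaging cannot start until primary fermentation (finishes hour 29); milling (finishes hour 10). The controlling bound is hour 29, so packaging finishes at 29 + 6 = hour 35.
All tasks are finished once the last one completes. Finish times: Milling at 10, Lautering at 21, Primary fermentation at 29, Conditioning at 28, Packaging at 35. The latest is hour 35.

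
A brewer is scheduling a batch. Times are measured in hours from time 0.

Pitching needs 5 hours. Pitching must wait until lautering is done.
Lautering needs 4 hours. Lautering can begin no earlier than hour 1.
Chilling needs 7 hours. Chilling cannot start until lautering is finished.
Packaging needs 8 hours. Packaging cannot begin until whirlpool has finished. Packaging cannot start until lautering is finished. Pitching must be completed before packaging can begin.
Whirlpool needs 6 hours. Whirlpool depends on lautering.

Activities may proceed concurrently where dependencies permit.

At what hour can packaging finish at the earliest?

After its own release at hour 1, lautering can start at hour 1 and finishes at hour 5.
Pitching cannot begin until lautering (finishes hour 5). It runs from hour 5 to 5 + 5 = hour 10.
After lautering (finishes hour 5), whirlpool can start at hour 5 and finishes at hour 11.
Packaging cannot start until whirlpool (finishes hour 11); lautering (finishes hour 5); pitching (finishes hour 10). The controlling bound is hour 11, so packaging finishes at 11 + 8 = hour 19.

19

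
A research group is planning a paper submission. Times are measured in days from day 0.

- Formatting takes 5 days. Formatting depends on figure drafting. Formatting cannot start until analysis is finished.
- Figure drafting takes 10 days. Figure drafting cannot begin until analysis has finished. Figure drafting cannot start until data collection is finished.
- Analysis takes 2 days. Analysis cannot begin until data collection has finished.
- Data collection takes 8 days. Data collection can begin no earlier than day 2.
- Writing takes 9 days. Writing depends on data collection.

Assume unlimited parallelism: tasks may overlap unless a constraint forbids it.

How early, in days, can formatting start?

Data collection waits on its own release at day 2, so it starts at day 2 and finishes at 2 + 8 = day 10.
Analysis cannot begin until data collection (finishes day 10). It runs from day 10 to 10 + 2 = day 12.
For figure drafting: analysis (finishes day 12); data collection (finishes day 10). Taking the maximum gives a start of day 12, and it finishes at 12 + 10 = day 22.
Formatting waits on figure drafting (finishes day 22); analysis (finishes day 12). The latest of these is day 22, which is the earliest formatting can start.

22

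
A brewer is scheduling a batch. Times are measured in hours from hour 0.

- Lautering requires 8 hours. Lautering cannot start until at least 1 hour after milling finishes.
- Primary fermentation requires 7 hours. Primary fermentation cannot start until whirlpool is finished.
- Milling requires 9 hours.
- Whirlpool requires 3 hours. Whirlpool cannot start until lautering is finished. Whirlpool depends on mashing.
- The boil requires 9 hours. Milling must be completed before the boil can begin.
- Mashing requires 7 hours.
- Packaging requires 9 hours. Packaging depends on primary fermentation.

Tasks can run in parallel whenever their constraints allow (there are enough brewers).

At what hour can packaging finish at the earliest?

37

Mashing can start immediately at hour 0; it finishes at hour 7.
Nothing blocks milling, so it runs from hour 0 to hour 9.
Lautering cannot begin until milling (finishes hour 9, plus 1-hour gap → hour 10). It runs from hour 10 to 10 + 8 = hour 18.
Whirlpool needs all of lautering (finishes hour 18); mashing (finishes hour 7). That puts its earliest start at hour 18; it finishes at 18 + 3 = hour 21.
Primary fermentation cannot begin until whirlpool (finishes hour 21). It runs from hour 21 to 21 + 7 = hour 28.
Packaging cannot begin until primary fermentation (finishes hour 28). It runs from hour 28 to 28 + 9 = hour 37.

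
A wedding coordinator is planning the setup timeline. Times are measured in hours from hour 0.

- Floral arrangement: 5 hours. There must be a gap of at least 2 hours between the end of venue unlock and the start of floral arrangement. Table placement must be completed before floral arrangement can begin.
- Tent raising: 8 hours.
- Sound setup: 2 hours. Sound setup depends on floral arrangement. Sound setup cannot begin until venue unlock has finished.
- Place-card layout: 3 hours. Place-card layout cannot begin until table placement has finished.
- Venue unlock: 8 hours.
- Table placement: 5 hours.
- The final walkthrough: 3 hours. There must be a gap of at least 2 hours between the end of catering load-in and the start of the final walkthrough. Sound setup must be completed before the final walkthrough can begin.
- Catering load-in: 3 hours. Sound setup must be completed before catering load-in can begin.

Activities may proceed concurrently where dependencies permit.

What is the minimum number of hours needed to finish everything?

25

Table placement can start immediately at hour 0; it finishes at hour 5.
Place-card layout cannot begin until table placement (finishes hour 5). It runs from hour 5 to 5 + 3 = hour 8.
Nothing blocks tent raising, so it runs from hour 0 to hour 8.
Venue unlock can start immediately at hour 0; it finishes at hour 8.
Floral arrangement has to wait for venue unlock (finishes hour 8, plus 2-hour gap → hour 10); table placement (finishes hour 5). The latest of these is hour 10, so floral arrangement runs hour 10 to 10 + 5 = hour 15.
Sound setup cannot start until floral arrangement (finishes hour 15); venue unlock (finishes hour 8). The controlling bound is hour 15, so sound setup finishes at 15 + 2 = hour 17.
After sound setup (finishes hour 17), catering load-in can start at hour 17 and finishes at hour 20.
The final walkthrough needs all of catering load-in (finishes hour 20, plus 2-hour gap → hour 22); sound setup (finishes hour 17). That puts its earliest start at hour 22; it finishes at 22 + 3 = hour 25.
All tasks are finished once the last one completes. Finish times: Venue unlock at 8, Tent raising at 8, Table placement at 5, Floral arrangement at 15, Sound setup at 17, Catering load-in at 20, Place-card layout at 8, The final walkthrough at 25. The latest is hour 25.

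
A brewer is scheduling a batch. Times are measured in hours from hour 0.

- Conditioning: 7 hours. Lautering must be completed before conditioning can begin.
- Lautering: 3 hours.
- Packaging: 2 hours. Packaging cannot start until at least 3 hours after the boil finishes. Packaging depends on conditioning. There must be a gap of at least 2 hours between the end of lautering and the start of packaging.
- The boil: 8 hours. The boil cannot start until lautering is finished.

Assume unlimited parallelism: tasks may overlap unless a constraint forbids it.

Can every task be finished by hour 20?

Lautering has no prerequisites, so it starts at hour 0 and finishes at hour 3.
Conditioning cannot begin until lautering (finishes hour 3). It runs from hour 3 to 3 + 7 = hour 10.
The boil waits on lautering (finishes hour 3), so it starts at hour 3 and finishes at 3 + 8 = hour 11.
Packaging needs all of the boil (finishes hour 11, plus 3-hour gap → hour 14); conditioning (finishes hour 10); lautering (finishes hour 3, plus 2-hour gap → hour 5). That puts its earliest start at hour 14; it finishes at 14 + 2 = hour 16.
Every task is finished by hour 16, which is no later than the deadline of 20, so the schedule is feasible.

Yes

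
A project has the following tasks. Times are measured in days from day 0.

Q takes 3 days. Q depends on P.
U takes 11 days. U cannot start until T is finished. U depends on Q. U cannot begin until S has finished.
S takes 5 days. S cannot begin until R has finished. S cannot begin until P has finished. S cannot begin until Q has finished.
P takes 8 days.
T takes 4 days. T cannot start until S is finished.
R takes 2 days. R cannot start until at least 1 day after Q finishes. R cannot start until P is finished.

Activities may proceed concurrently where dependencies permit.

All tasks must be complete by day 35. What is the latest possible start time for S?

15

Nothing follows U; the deadline of day 35 is its only limit. It must start by 35 − 11 = day 24.
T feeds into U (must start by day 24); so T must finish by day 24 and therefore start by day 20.
For S: T (must start by day 20); U (must start by day 24). The most restrictive is day 20; with a 5-day duration, S must start by day 15.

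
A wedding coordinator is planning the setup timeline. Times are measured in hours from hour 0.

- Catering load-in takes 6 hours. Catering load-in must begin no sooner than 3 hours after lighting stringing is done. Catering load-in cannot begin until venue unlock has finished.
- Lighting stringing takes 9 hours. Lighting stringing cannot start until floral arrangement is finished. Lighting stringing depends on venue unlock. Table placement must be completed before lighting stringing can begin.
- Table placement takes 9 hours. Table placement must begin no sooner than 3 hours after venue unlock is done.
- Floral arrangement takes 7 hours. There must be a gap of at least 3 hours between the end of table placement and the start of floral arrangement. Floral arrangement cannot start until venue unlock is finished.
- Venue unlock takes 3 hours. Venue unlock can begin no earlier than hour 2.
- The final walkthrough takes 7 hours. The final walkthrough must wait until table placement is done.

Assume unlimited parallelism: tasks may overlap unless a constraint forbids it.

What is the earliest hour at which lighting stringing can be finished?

36

Venue unlock waits on its own release at hour 2, so it starts at hour 2 and finishes at 2 + 3 = hour 5.
After venue unlock (finishes hour 5, plus 3-hour gap → hour 8), table placement can start at hour 8 and finishes at hour 17.
For floral arrangement: table placement (finishes hour 17, plus 3-hour gap → hour 20); venue unlock (finishes hour 5). Taking the maximum gives a start of hour 20, and it finishes at 20 + 7 = hour 27.
Lighting stringing has to wait for floral arrangement (finishes hour 27); venue unlock (finishes hour 5); table placement (finishes hour 17). The latest of these is hour 27, so lighting stringing runs hour 27 to 27 + 9 = hour 36.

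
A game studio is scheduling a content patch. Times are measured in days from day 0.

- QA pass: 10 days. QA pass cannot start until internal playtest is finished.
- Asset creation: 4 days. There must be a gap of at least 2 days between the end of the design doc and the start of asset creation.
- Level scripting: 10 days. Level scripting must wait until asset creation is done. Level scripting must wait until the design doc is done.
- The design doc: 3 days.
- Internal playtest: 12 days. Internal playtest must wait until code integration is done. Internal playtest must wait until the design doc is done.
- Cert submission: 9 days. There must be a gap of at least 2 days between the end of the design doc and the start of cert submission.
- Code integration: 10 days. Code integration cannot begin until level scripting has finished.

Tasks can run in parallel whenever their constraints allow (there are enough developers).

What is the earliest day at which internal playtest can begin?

The design doc has no prerequisites, so it starts at day 0 and finishes at day 3.
Asset creation waits on the design doc (finishes day 3, plus 2-day gap → day 5), so it starts at day 5 and finishes at 5 + 4 = day 9.
Level scripting needs all of asset creation (finishes day 9); the design doc (finishes day 3). That puts its earliest start at day 9; it finishes at 9 + 10 = day 19.
Code integration waits on level scripting (finishes day 19), so it starts at day 19 and finishes at 19 + 10 = day 29.
Internal playtest waits on code integration (finishes day 29); the design doc (finishes day 3). The latest of these is day 29, which is the earliest internal playtest can start.

29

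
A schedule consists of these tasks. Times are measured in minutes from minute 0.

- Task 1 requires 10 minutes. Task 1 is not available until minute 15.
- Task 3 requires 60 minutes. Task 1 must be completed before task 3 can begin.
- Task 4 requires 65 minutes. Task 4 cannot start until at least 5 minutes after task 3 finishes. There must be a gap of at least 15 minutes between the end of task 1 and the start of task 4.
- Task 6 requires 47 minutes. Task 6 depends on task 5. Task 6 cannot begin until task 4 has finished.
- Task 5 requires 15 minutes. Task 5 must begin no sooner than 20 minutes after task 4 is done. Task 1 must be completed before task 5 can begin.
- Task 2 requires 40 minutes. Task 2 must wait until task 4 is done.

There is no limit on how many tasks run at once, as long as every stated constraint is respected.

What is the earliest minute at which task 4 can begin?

Task 1 cannot begin until its own release at minute 15. It runs from minute 15 to 15 + 10 = minute 25.
Task 3 cannot begin until task 1 (finishes minute 25). It runs from minute 25 to 25 + 60 = minute 85.
Task 4 waits on task 3 (finishes minute 85, plus 5-minute gap → minute 90); task 1 (finishes minute 25, plus 15-minute gap → minute 40). The latest of these is minute 90, which is the earliest task 4 can start.

90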